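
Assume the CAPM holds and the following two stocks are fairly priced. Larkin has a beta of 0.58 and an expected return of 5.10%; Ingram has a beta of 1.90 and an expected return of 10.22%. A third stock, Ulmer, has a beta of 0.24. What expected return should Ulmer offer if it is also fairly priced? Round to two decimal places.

3.78%

MRP (SML slope) = (10.22% − 5.10%) / (1.90 − 0.58) = 5.12% / 1.32 = 3.8788%
R_f (intercept) = 5.10% − 0.58 × 3.8788% = 2.8503%
E(R_Ulmer) = R_f + β × MRP = 2.8503% + 0.24 × 3.8788% = 3.78%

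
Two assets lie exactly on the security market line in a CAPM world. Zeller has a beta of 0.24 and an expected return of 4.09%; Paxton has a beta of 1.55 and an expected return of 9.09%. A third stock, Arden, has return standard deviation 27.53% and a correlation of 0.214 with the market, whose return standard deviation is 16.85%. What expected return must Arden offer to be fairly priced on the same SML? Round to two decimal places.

4.51%

MRP = (9.09% − 4.09%) / (1.55 − 0.24) = 3.8168%
R_f = 4.09% − 0.24 × 3.8168% = 3.1740%
β_Arden = ρ·σ_i/σ_m = 0.214 × 27.53 / 16.85 = 0.3496
E(R_Arden) = R_f + β × MRP = 3.1740% + 0.3496 × 3.8168% = 4.51%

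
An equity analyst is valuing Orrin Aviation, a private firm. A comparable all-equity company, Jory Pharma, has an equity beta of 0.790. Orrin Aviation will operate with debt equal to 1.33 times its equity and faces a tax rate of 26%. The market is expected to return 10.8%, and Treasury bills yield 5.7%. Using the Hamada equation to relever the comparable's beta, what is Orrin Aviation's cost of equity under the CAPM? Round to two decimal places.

13.69%

β_L = β_U × [1 + (1 − t)(D/E)] = 0.790 × [1 + (1 − 0.26) × 1.33]
    = 0.790 × [1 + 0.74 × 1.33] = 0.790 × 1.9842 = 1.5675
MRP = 10.8% − 5.7% = 5.10%
E(R) = R_f + β_L × MRP = 5.7% + 1.5675 × 5.1% = 13.69%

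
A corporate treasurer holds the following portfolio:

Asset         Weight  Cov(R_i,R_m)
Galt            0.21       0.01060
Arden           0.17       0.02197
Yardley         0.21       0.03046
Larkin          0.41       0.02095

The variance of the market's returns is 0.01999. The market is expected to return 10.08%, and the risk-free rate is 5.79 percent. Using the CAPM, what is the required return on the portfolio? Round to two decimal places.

10.29%

β_Galt = 0.01060 / 0.01999 = 0.5303
β_Arden = 0.02197 / 0.01999 = 1.0990
β_Yardley = 0.03046 / 0.01999 = 1.5238
β_Larkin = 0.02095 / 0.01999 = 1.0480
β_P = Σ w_i β_i = 0.21×0.5303 + 0.17×1.0990 + 0.21×1.5238 + 0.41×1.0480 = 1.0479
MRP = 10.08% − 5.79% = 4.29%
E(R_P) = R_f + β_P × MRP = 5.79% + 1.0479 × 4.29% = 10.29%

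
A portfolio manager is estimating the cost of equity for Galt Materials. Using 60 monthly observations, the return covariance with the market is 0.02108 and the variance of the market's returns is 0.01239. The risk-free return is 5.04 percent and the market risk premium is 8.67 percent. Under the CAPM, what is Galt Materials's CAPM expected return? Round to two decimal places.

19.79%

β = Cov(R_i, R_m) / Var(R_m) = 0.02108 / 0.01239 = 1.7014
E(R) = R_f + β × MRP = 5.04% + 1.7014 × 8.67% = 19.79%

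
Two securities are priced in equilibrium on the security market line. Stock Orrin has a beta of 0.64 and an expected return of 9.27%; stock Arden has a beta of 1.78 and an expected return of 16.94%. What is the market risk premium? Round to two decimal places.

Both satisfy E(R) = R_f + β·MRP, so the slope of the SML is
MRP = (16.94% − 9.27%) / (1.78 − 0.64) = 7.67% / 1.14 = 6.7281%

6.73%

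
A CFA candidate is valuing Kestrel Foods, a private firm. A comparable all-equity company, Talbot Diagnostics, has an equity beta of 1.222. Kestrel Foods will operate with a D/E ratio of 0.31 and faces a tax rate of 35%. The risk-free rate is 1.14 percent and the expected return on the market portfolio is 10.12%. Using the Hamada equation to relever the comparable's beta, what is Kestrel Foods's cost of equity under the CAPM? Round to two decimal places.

β_L = β_U × [1 + (1 − t)(D/E)] = 1.222 × [1 + (1 − 0.35) × 0.31]
    = 1.222 × [1 + 0.65 × 0.31] = 1.222 × 1.2015 = 1.4682
MRP = 10.12% − 1.14% = 8.98%
E(R) = R_f + β_L × MRP = 1.14% + 1.4682 × 8.98% = 14.32%

14.32%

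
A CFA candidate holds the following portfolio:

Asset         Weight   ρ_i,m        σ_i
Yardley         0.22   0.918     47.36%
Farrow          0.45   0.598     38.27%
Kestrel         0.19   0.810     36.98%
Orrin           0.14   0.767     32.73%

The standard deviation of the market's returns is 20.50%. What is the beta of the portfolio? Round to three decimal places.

β_Yardley = 0.918 × 47.36% / 20.50% = 2.1208
β_Farrow = 0.598 × 38.27% / 20.50% = 1.1164
β_Kestrel = 0.810 × 36.98% / 20.50% = 1.4612
β_Orrin = 0.767 × 32.73% / 20.50% = 1.2246
β_P = Σ w_i β_i = 0.22×2.1208 + 0.45×1.1164 + 0.19×1.4612 + 0.14×1.2246 = 1.4180

1.418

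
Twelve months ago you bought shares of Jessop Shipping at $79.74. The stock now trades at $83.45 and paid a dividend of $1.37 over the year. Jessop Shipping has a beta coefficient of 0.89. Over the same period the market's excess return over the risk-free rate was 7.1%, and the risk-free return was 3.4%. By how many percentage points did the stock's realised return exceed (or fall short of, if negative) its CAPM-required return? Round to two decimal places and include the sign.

Realised HPR = (P1 + D1 − P0) / P0 = (83.45 + 1.37 − 79.74) / 79.74 = 5.08 / 79.74 = 6.3707%
CAPM required = R_f + β·MRP = 3.4% + 0.89 × 7.1% = 9.7190%
α = realised − required = 6.3707% − 9.7190% = -3.35%

-3.35%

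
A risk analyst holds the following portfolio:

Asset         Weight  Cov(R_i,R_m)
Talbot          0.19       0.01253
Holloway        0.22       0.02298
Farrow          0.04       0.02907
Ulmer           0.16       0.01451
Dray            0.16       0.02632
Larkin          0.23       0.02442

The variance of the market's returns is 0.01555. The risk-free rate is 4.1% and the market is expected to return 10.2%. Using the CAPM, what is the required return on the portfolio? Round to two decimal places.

β_Talbot = 0.01253 / 0.01555 = 0.8058
β_Holloway = 0.02298 / 0.01555 = 1.4778
β_Farrow = 0.02907 / 0.01555 = 1.8695
β_Ulmer = 0.01451 / 0.01555 = 0.9331
β_Dray = 0.02632 / 0.01555 = 1.6926
β_Larkin = 0.02442 / 0.01555 = 1.5704
β_P = Σ w_i β_i = 0.19×0.8058 + 0.22×1.4778 + 0.04×1.8695 + 0.16×0.9331 + 0.16×1.6926 + 0.23×1.5704 = 1.3343
MRP = 10.2% − 4.1% = 6.10%
E(R_P) = R_f + β_P × MRP = 4.1% + 1.3343 × 6.1% = 12.24%

12.24%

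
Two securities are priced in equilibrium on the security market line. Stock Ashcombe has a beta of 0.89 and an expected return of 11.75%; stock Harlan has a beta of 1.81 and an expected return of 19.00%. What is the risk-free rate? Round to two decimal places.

Both satisfy E(R) = R_f + β·MRP, so the slope of the SML is
MRP = (19.00% − 11.75%) / (1.81 − 0.89) = 7.25% / 0.92 = 7.8804%
R_f = E(R_Ashcombe) − β_Ashcombe·MRP = 11.75% − 0.89 × 7.8804% = 4.7364%

4.74%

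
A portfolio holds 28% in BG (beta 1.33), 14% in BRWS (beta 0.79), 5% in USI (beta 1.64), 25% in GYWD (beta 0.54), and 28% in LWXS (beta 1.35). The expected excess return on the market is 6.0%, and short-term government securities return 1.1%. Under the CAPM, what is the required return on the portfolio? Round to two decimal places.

7.57%

β_P = Σ w_i β_i = 0.28×1.33 + 0.14×0.79 + 0.05×1.64 + 0.25×0.54 + 0.28×1.35 = 1.0780
E(R_P) = R_f + β_P × MRP = 1.1% + 1.0780 × 6.0% = 7.57%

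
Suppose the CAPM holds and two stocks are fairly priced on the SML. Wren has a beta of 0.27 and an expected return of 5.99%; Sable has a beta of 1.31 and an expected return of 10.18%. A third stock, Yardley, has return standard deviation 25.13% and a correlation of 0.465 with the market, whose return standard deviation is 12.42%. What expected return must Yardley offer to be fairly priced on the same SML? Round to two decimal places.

MRP = (10.18% − 5.99%) / (1.31 − 0.27) = 4.0288%
R_f = 5.99% − 0.27 × 4.0288% = 4.9022%
β_Yardley = ρ·σ_i/σ_m = 0.465 × 25.13 / 12.42 = 0.9409
E(R_Yardley) = R_f + β × MRP = 4.9022% + 0.9409 × 4.0288% = 8.69%

8.69%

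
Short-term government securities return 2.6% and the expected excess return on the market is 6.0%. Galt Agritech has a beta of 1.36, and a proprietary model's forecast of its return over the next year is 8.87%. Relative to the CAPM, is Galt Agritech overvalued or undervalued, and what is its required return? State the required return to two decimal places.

Overvalued; required return 10.76%

Required return = R_f + β·MRP = 2.6% + 1.36 × 6.0% = 10.76%
Forecast 8.87% < required 10.76% → the stock plots below the SML → overvalued.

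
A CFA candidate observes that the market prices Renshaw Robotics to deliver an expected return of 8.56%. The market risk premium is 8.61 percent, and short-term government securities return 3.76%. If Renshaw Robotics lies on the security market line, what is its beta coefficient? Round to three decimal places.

β = (E(R) − R_f) / MRP = (8.56% − 3.76%) / 8.61% = 4.80% / 8.61% = 0.557

0.557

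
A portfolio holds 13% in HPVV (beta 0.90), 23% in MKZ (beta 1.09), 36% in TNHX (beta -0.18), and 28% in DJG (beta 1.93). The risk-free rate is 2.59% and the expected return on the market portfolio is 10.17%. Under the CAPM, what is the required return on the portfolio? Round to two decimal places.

8.98%

β_P = Σ w_i β_i = 0.13×0.90 + 0.23×1.09 + 0.36×-0.18 + 0.28×1.93 = 0.8433
MRP = 10.17% − 2.59% = 7.58%
E(R_P) = R_f + β_P × MRP = 2.59% + 0.8433 × 7.58% = 8.98%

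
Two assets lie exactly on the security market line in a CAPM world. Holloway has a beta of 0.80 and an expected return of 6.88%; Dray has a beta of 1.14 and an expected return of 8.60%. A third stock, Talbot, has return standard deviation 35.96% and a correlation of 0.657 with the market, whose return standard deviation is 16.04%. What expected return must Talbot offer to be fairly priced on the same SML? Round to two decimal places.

10.28%

MRP = (8.60% − 6.88%) / (1.14 − 0.80) = 5.0588%
R_f = 6.88% − 0.80 × 5.0588% = 2.8330%
β_Talbot = ρ·σ_i/σ_m = 0.657 × 35.96 / 16.04 = 1.4729
E(R_Talbot) = R_f + β × MRP = 2.8330% + 1.4729 × 5.0588% = 10.28%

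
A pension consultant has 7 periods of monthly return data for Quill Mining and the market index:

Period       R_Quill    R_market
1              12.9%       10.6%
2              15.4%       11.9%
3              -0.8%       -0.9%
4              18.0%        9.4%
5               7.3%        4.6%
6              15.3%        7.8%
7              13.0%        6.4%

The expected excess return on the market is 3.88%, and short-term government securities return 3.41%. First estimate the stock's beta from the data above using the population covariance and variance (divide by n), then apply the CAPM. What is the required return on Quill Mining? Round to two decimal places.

Mean R_i = (12.9 + 15.4 − 0.8 + 18.0 + 7.3 + 15.3 + 13.0) / 7 = 11.5857%
Mean R_m = (10.6 + 11.9 − 0.9 + 9.4 + 4.6 + 7.8 + 6.4) / 7 = 7.1143%
Σ(R_i − R̄_i)(R_m − R̄_m) = 149.0714  ⇒  Cov = 149.0714 / 7 = 21.2959
Σ(R_m − R̄_m)² = 111.8086  ⇒  Var(R_m) = 111.8086 / 7 = 15.9727
β = Cov / Var(R_m) = 21.2959 / 15.9727 = 1.3333
E(R) = R_f + β × MRP = 3.41% + 1.3333 × 3.88% = 8.58%

8.58%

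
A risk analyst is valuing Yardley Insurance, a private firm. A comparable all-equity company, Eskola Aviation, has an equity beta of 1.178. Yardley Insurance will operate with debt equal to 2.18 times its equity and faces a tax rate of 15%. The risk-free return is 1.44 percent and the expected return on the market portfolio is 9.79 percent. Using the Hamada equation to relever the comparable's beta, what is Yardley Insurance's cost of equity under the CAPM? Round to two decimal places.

β_L = β_U × [1 + (1 − t)(D/E)] = 1.178 × [1 + (1 − 0.15) × 2.18]
    = 1.178 × [1 + 0.85 × 2.18] = 1.178 × 2.8530 = 3.3608
MRP = 9.79% − 1.44% = 8.35%
E(R) = R_f + β_L × MRP = 1.44% + 3.3608 × 8.35% = 29.50%

29.50%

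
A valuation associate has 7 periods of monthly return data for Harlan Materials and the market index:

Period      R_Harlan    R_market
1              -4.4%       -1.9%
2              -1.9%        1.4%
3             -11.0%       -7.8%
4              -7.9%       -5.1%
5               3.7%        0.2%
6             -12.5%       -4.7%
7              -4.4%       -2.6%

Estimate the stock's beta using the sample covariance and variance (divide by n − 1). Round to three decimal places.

1.473

Mean R_i = (-4.4 − 1.9 − 11.0 − 7.9 + 3.7 − 12.5 − 4.4) / 7 = -5.4857%
Mean R_m = (-1.9 + 1.4 − 7.8 − 5.1 + 0.2 − 4.7 − 2.6) / 7 = -2.9286%
Σ(R_i − R̄_i)(R_m − R̄_m) = 90.2629  ⇒  Cov = 90.2629 / 6 = 15.0438
Σ(R_m − R̄_m)² = 61.2743  ⇒  Var(R_m) = 61.2743 / 6 = 10.2124
β = Cov / Var(R_m) = 15.0438 / 10.2124 = 1.4731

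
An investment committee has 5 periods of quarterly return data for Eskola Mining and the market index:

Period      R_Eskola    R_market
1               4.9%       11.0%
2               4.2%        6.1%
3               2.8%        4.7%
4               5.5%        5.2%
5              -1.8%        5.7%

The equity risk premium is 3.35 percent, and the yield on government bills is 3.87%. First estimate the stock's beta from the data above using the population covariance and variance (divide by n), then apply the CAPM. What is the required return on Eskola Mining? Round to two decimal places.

5.03%

Mean R_i = (4.9 + 4.2 + 2.8 + 5.5 − 1.8) / 5 = 3.1200%
Mean R_m = (11.0 + 6.1 + 4.7 + 5.2 + 5.7) / 5 = 6.5400%
Σ(R_i − R̄_i)(R_m − R̄_m) = 8.9960  ⇒  Cov = 8.9960 / 5 = 1.7992
Σ(R_m − R̄_m)² = 25.9720  ⇒  Var(R_m) = 25.9720 / 5 = 5.1944
β = Cov / Var(R_m) = 1.7992 / 5.1944 = 0.3464
E(R) = R_f + β × MRP = 3.87% + 0.3464 × 3.35% = 5.03%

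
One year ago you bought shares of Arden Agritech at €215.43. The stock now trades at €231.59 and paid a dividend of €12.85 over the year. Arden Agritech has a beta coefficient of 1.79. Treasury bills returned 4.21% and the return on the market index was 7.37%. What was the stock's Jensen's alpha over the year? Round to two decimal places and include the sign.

Realised HPR = (P1 + D1 − P0) / P0 = (231.59 + 12.85 − 215.43) / 215.43 = 29.01 / 215.43 = 13.4661%
MRP = 7.37% − 4.21% = 3.16%
CAPM required = R_f + β·MRP = 4.21% + 1.79 × 3.16% = 9.8664%
α = realised − required = 13.4661% − 9.8664% = +3.60%

+3.60%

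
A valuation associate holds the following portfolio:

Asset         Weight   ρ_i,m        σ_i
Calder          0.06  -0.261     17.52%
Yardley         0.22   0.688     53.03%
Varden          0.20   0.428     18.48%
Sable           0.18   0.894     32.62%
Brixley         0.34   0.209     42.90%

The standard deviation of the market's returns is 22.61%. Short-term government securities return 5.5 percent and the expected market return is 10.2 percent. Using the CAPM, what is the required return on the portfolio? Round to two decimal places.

9.17%

β_Calder = -0.261 × 17.52% / 22.61% = -0.2022
β_Yardley = 0.688 × 53.03% / 22.61% = 1.6137
β_Varden = 0.428 × 18.48% / 22.61% = 0.3498
β_Sable = 0.894 × 32.62% / 22.61% = 1.2898
β_Brixley = 0.209 × 42.90% / 22.61% = 0.3966
β_P = Σ w_i β_i = 0.06×-0.2022 + 0.22×1.6137 + 0.20×0.3498 + 0.18×1.2898 + 0.34×0.3966 = 0.7799
MRP = 10.2% − 5.5% = 4.70%
E(R_P) = R_f + β_P × MRP = 5.5% + 0.7799 × 4.7% = 9.17%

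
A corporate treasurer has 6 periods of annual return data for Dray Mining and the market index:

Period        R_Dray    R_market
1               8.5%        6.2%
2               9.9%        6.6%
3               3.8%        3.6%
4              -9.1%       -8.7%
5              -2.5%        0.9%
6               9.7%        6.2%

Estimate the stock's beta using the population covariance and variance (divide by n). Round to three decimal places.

Mean R_i = (8.5 + 9.9 + 3.8 − 9.1 − 2.5 + 9.7) / 6 = 3.3833%
Mean R_m = (6.2 + 6.6 + 3.6 − 8.7 + 0.9 + 6.2) / 6 = 2.4667%
Σ(R_i − R̄_i)(R_m − R̄_m) = 218.7067  ⇒  Cov = 218.7067 / 6 = 36.4511
Σ(R_m − R̄_m)² = 173.3933  ⇒  Var(R_m) = 173.3933 / 6 = 28.8989
β = Cov / Var(R_m) = 36.4511 / 28.8989 = 1.2613

1.261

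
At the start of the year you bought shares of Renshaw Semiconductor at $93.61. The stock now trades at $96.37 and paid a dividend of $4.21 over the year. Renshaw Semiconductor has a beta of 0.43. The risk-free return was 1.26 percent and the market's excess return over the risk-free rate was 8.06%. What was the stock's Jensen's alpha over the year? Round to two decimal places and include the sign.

+2.72%

Realised HPR = (P1 + D1 − P0) / P0 = (96.37 + 4.21 − 93.61) / 93.61 = 6.97 / 93.61 = 7.4458%
CAPM required = R_f + β·MRP = 1.26% + 0.43 × 8.06% = 4.7258%
α = realised − required = 7.4458% − 4.7258% = +2.72%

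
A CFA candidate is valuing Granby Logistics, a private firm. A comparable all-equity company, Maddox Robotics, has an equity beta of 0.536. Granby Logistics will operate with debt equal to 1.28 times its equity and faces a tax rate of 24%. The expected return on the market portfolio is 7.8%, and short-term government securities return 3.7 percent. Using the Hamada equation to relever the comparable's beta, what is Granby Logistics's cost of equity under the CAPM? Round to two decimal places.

β_L = β_U × [1 + (1 − t)(D/E)] = 0.536 × [1 + (1 − 0.24) × 1.28]
    = 0.536 × [1 + 0.76 × 1.28] = 0.536 × 1.9728 = 1.0574
MRP = 7.8% − 3.7% = 4.10%
E(R) = R_f + β_L × MRP = 3.7% + 1.0574 × 4.1% = 8.04%

8.04%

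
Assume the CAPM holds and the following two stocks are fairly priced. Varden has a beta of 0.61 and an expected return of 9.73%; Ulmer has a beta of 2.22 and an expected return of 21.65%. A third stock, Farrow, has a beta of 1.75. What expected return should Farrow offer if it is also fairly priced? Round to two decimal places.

18.17%

MRP (SML slope) = (21.65% − 9.73%) / (2.22 − 0.61) = 11.92% / 1.61 = 7.4037%
R_f (intercept) = 9.73% − 0.61 × 7.4037% = 5.2137%
E(R_Farrow) = R_f + β × MRP = 5.2137% + 1.75 × 7.4037% = 18.17%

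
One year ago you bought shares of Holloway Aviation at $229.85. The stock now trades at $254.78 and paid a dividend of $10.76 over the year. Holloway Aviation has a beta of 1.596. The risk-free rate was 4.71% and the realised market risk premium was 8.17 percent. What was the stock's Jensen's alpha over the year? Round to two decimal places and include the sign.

Realised HPR = (P1 + D1 − P0) / P0 = (254.78 + 10.76 − 229.85) / 229.85 = 35.69 / 229.85 = 15.5275%
CAPM required = R_f + β·MRP = 4.71% + 1.596 × 8.17% = 17.74932%
α = realised − required = 15.5275% − 17.74932% = -2.22%

-2.22%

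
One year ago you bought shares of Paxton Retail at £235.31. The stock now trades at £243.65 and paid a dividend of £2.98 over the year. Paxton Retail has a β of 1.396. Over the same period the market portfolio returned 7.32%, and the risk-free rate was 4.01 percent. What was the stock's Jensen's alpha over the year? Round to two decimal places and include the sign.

-3.82%

Realised HPR = (P1 + D1 − P0) / P0 = (243.65 + 2.98 − 235.31) / 235.31 = 11.32 / 235.31 = 4.8107%
MRP = 7.32% − 4.01% = 3.31%
CAPM required = R_f + β·MRP = 4.01% + 1.396 × 3.31% = 8.63076%
α = realised − required = 4.8107% − 8.63076% = -3.82%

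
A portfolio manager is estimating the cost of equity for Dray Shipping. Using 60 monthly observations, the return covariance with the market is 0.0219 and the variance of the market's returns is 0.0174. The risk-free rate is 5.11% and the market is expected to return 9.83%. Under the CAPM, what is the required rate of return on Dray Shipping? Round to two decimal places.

11.05%

β = Cov(R_i, R_m) / Var(R_m) = 0.0219 / 0.0174 = 1.2586
MRP = 9.83% − 5.11% = 4.72%
E(R) = R_f + β × MRP = 5.11% + 1.2586 × 4.72% = 11.05%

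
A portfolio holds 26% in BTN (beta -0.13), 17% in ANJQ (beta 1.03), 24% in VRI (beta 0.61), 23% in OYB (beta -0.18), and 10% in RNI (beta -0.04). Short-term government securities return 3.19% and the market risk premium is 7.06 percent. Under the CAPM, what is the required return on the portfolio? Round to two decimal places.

4.90%

β_P = Σ w_i β_i = 0.26×-0.13 + 0.17×1.03 + 0.24×0.61 + 0.23×-0.18 + 0.10×-0.04 = 0.2423
E(R_P) = R_f + β_P × MRP = 3.19% + 0.2423 × 7.06% = 4.90%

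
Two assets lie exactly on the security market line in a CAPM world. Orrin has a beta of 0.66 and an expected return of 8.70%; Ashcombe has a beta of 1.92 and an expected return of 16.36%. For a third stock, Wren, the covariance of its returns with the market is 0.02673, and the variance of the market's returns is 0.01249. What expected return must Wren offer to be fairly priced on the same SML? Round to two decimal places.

17.70%

MRP = (16.36% − 8.70%) / (1.92 − 0.66) = 6.0794%
R_f = 8.70% − 0.66 × 6.0794% = 4.6876%
β_Wren = Cov / Var(R_m) = 0.02673 / 0.01249 = 2.1401
E(R_Wren) = R_f + β × MRP = 4.6876% + 2.1401 × 6.0794% = 17.70%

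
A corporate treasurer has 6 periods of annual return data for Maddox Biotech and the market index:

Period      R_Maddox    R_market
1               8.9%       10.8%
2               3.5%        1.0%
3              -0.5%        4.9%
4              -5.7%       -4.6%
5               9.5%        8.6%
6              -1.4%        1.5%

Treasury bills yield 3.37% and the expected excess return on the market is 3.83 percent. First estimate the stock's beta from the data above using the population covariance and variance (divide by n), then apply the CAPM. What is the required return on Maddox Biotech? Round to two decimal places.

Mean R_i = (8.9 + 3.5 − 0.5 − 5.7 + 9.5 − 1.4) / 6 = 2.3833%
Mean R_m = (10.8 + 1.0 + 4.9 − 4.6 + 8.6 + 1.5) / 6 = 3.7000%
Σ(R_i − R̄_i)(R_m − R̄_m) = 150.0800  ⇒  Cov = 150.0800 / 6 = 25.0133
Σ(R_m − R̄_m)² = 156.8800  ⇒  Var(R_m) = 156.8800 / 6 = 26.1467
β = Cov / Var(R_m) = 25.0133 / 26.1467 = 0.9567
E(R) = R_f + β × MRP = 3.37% + 0.9567 × 3.83% = 7.03%

7.03%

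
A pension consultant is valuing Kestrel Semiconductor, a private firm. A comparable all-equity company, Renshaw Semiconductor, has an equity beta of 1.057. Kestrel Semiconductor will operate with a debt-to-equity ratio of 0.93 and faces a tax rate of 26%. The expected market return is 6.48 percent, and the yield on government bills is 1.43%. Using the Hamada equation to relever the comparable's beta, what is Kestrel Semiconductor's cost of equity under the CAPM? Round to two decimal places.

β_L = β_U × [1 + (1 − t)(D/E)] = 1.057 × [1 + (1 − 0.26) × 0.93]
    = 1.057 × [1 + 0.74 × 0.93] = 1.057 × 1.6882 = 1.7844
MRP = 6.48% − 1.43% = 5.05%
E(R) = R_f + β_L × MRP = 1.43% + 1.7844 × 5.05% = 10.44%

10.44%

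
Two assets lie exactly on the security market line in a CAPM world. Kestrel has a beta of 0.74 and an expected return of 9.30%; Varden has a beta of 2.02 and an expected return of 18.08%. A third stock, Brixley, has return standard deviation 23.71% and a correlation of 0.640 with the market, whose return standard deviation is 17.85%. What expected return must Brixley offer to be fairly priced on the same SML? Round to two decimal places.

MRP = (18.08% − 9.30%) / (2.02 − 0.74) = 6.8594%
R_f = 9.30% − 0.74 × 6.8594% = 4.2240%
β_Brixley = ρ·σ_i/σ_m = 0.640 × 23.71 / 17.85 = 0.8501
E(R_Brixley) = R_f + β × MRP = 4.2240% + 0.8501 × 6.8594% = 10.06%

10.06%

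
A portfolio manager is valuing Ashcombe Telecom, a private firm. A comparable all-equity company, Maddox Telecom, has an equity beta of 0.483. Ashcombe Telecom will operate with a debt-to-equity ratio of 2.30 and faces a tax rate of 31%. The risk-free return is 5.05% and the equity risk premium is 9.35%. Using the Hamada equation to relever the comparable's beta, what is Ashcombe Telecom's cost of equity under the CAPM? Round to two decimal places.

16.73%

β_L = β_U × [1 + (1 − t)(D/E)] = 0.483 × [1 + (1 − 0.31) × 2.30]
    = 0.483 × [1 + 0.69 × 2.30] = 0.483 × 2.5870 = 1.2495
E(R) = R_f + β_L × MRP = 5.05% + 1.2495 × 9.35% = 16.73%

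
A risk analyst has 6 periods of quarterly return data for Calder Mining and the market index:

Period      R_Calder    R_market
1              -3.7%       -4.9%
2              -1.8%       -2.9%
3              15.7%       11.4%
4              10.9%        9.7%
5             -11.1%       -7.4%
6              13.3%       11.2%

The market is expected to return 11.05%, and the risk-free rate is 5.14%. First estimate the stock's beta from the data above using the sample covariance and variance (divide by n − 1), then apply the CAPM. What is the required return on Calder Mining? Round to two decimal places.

12.34%

Mean R_i = (-3.7 − 1.8 + 15.7 + 10.9 − 11.1 + 13.3) / 6 = 3.8833%
Mean R_m = (-4.9 − 2.9 + 11.4 + 9.7 − 7.4 + 11.2) / 6 = 2.8500%
Σ(R_i − R̄_i)(R_m − R̄_m) = 472.7550  ⇒  Cov = 472.7550 / 5 = 94.5510
Σ(R_m − R̄_m)² = 387.9350  ⇒  Var(R_m) = 387.9350 / 5 = 77.5870
β = Cov / Var(R_m) = 94.5510 / 77.5870 = 1.2186
MRP = 11.05% − 5.14% = 5.91%
E(R) = R_f + β × MRP = 5.14% + 1.2186 × 5.91% = 12.34%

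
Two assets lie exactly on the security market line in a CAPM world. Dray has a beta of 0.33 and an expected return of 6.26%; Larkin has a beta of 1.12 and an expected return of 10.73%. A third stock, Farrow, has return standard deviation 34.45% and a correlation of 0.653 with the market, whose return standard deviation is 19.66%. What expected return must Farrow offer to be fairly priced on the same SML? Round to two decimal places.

10.87%

MRP = (10.73% − 6.26%) / (1.12 − 0.33) = 5.6582%
R_f = 6.26% − 0.33 × 5.6582% = 4.3928%
β_Farrow = ρ·σ_i/σ_m = 0.653 × 34.45 / 19.66 = 1.1442
E(R_Farrow) = R_f + β × MRP = 4.3928% + 1.1442 × 5.6582% = 10.87%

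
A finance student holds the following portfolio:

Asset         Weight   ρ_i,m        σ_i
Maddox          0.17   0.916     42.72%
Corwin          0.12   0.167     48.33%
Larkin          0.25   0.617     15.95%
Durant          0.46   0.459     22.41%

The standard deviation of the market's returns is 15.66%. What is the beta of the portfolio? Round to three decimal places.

0.946

β_Maddox = 0.916 × 42.72% / 15.66% = 2.4988
β_Corwin = 0.167 × 48.33% / 15.66% = 0.5154
β_Larkin = 0.617 × 15.95% / 15.66% = 0.6284
β_Durant = 0.459 × 22.41% / 15.66% = 0.6568
β_P = Σ w_i β_i = 0.17×2.4988 + 0.12×0.5154 + 0.25×0.6284 + 0.46×0.6568 = 0.9459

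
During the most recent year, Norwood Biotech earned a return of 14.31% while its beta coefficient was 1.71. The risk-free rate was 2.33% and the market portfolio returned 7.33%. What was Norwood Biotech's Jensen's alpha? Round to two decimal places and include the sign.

+3.43%

Market excess return = 7.33% − 2.33% = 5.00%
CAPM benchmark = R_f + β(R_m − R_f) = 2.33% + 1.71 × 5.00% = 10.8800%
α = actual − benchmark = 14.31% − 10.8800% = +3.43%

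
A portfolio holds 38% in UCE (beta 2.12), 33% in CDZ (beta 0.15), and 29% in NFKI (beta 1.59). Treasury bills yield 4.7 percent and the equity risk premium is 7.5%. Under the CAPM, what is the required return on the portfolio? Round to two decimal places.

14.57%

β_P = Σ w_i β_i = 0.38×2.12 + 0.33×0.15 + 0.29×1.59 = 1.3162
E(R_P) = R_f + β_P × MRP = 4.7% + 1.3162 × 7.5% = 14.57%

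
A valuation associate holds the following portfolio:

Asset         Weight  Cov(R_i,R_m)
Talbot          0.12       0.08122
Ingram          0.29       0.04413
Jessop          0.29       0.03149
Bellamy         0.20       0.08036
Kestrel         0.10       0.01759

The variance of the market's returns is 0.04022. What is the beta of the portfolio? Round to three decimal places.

1.231

β_Talbot = 0.08122 / 0.04022 = 2.0194
β_Ingram = 0.04413 / 0.04022 = 1.0972
β_Jessop = 0.03149 / 0.04022 = 0.7829
β_Bellamy = 0.08036 / 0.04022 = 1.9980
β_Kestrel = 0.01759 / 0.04022 = 0.4373
β_P = Σ w_i β_i = 0.12×2.0194 + 0.29×1.0972 + 0.29×0.7829 + 0.20×1.9980 + 0.10×0.4373 = 1.2309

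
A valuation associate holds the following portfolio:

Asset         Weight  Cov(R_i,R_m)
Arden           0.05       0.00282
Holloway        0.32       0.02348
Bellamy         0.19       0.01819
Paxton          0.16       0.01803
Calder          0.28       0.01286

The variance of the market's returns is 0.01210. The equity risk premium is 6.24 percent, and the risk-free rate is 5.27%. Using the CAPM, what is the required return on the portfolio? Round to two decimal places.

14.34%

β_Arden = 0.00282 / 0.01210 = 0.2331
β_Holloway = 0.02348 / 0.01210 = 1.9405
β_Bellamy = 0.01819 / 0.01210 = 1.5033
β_Paxton = 0.01803 / 0.01210 = 1.4901
β_Calder = 0.01286 / 0.01210 = 1.0628
β_P = Σ w_i β_i = 0.05×0.2331 + 0.32×1.9405 + 0.19×1.5033 + 0.16×1.4901 + 0.28×1.0628 = 1.4542
E(R_P) = R_f + β_P × MRP = 5.27% + 1.4542 × 6.24% = 14.34%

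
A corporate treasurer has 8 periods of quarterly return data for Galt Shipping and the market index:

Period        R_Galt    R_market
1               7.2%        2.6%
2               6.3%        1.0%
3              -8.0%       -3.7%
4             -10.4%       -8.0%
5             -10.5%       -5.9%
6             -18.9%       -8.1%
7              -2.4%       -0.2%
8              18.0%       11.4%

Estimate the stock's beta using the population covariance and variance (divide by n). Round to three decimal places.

Mean R_i = (7.2 + 6.3 − 8.0 − 10.4 − 10.5 − 18.9 − 2.4 + 18.0) / 8 = -2.3375%
Mean R_m = (2.6 + 1.0 − 3.7 − 8.0 − 5.9 − 8.1 − 0.2 + 11.4) / 8 = -1.3625%
Σ(R_i − R̄_i)(R_m − R̄_m) = 533.0613  ⇒  Cov = 533.0613 / 8 = 66.6327
Σ(R_m − R̄_m)² = 301.0188  ⇒  Var(R_m) = 301.0188 / 8 = 37.6274
β = Cov / Var(R_m) = 66.6327 / 37.6274 = 1.7709

1.771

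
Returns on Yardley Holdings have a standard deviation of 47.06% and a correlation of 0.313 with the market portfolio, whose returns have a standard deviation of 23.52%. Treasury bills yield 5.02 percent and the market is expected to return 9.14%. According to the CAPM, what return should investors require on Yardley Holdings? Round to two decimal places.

β = ρ × σ_i / σ_m = 0.313 × 47.06% / 23.52% = 0.6263
MRP = 9.14% − 5.02% = 4.12%
E(R) = 5.02% + 0.6263 × 4.12% = 7.60%

7.60%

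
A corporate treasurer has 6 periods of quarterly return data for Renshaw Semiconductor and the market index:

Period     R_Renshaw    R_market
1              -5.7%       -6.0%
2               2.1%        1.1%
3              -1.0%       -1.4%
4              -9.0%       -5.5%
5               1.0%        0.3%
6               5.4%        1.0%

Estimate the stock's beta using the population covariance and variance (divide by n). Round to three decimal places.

1.544

Mean R_i = (-5.7 + 2.1 − 1.0 − 9.0 + 1.0 + 5.4) / 6 = -1.2000%
Mean R_m = (-6.0 + 1.1 − 1.4 − 5.5 + 0.3 + 1.0) / 6 = -1.7500%
Σ(R_i − R̄_i)(R_m − R̄_m) = 80.5100  ⇒  Cov = 80.5100 / 6 = 13.4183
Σ(R_m − R̄_m)² = 52.1350  ⇒  Var(R_m) = 52.1350 / 6 = 8.6892
β = Cov / Var(R_m) = 13.4183 / 8.6892 = 1.5443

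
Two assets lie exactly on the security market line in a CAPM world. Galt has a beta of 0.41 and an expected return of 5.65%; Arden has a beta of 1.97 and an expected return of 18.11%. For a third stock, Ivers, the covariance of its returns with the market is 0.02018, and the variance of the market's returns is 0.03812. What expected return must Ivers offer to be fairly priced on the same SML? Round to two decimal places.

6.60%

MRP = (18.11% − 5.65%) / (1.97 − 0.41) = 7.9872%
R_f = 5.65% − 0.41 × 7.9872% = 2.3752%
β_Ivers = Cov / Var(R_m) = 0.02018 / 0.03812 = 0.5294
E(R_Ivers) = R_f + β × MRP = 2.3752% + 0.5294 × 7.9872% = 6.60%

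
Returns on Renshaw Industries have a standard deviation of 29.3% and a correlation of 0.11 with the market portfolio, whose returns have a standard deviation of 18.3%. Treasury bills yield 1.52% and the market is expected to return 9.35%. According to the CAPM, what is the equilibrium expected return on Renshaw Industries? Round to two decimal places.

2.90%

β = ρ × σ_i / σ_m = 0.11 × 29.3% / 18.3% = 0.1761
MRP = 9.35% − 1.52% = 7.83%
E(R) = 1.52% + 0.1761 × 7.83% = 2.90%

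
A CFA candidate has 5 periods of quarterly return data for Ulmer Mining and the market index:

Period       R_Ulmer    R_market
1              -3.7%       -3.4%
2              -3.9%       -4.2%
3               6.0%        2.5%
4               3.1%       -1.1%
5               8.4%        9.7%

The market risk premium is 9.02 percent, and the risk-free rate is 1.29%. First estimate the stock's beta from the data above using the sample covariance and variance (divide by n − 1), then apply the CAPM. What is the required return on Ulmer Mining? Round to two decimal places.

9.38%

Mean R_i = (-3.7 − 3.9 + 6.0 + 3.1 + 8.4) / 5 = 1.9800%
Mean R_m = (-3.4 − 4.2 + 2.5 − 1.1 + 9.7) / 5 = 0.7000%
Σ(R_i − R̄_i)(R_m − R̄_m) = 115.1000  ⇒  Cov = 115.1000 / 4 = 28.7750
Σ(R_m − R̄_m)² = 128.3000  ⇒  Var(R_m) = 128.3000 / 4 = 32.0750
β = Cov / Var(R_m) = 28.7750 / 32.0750 = 0.8971
E(R) = R_f + β × MRP = 1.29% + 0.8971 × 9.02% = 9.38%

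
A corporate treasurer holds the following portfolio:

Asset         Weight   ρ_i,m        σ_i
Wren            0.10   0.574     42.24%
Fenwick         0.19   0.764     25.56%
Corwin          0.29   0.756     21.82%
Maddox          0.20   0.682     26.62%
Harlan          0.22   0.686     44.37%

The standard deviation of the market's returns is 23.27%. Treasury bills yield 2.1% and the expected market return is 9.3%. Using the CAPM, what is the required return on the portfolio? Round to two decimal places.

β_Wren = 0.574 × 42.24% / 23.27% = 1.0419
β_Fenwick = 0.764 × 25.56% / 23.27% = 0.8392
β_Corwin = 0.756 × 21.82% / 23.27% = 0.7089
β_Maddox = 0.682 × 26.62% / 23.27% = 0.7802
β_Harlan = 0.686 × 44.37% / 23.27% = 1.3080
β_P = Σ w_i β_i = 0.10×1.0419 + 0.19×0.8392 + 0.29×0.7089 + 0.20×0.7802 + 0.22×1.3080 = 0.9130
MRP = 9.3% − 2.1% = 7.20%
E(R_P) = R_f + β_P × MRP = 2.1% + 0.9130 × 7.2% = 8.67%

8.67%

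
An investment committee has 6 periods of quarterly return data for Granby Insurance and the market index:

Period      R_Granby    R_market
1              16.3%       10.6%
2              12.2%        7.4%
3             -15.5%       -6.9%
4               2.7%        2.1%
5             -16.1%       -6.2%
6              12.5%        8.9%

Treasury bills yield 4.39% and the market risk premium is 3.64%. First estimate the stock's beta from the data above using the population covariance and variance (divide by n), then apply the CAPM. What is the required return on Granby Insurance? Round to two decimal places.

11.24%

Mean R_i = (16.3 + 12.2 − 15.5 + 2.7 − 16.1 + 12.5) / 6 = 2.0167%
Mean R_m = (10.6 + 7.4 − 6.9 + 2.1 − 6.2 + 8.9) / 6 = 2.6500%
Σ(R_i − R̄_i)(R_m − R̄_m) = 554.6850  ⇒  Cov = 554.6850 / 6 = 92.4475
Σ(R_m − R̄_m)² = 294.6550  ⇒  Var(R_m) = 294.6550 / 6 = 49.1092
β = Cov / Var(R_m) = 92.4475 / 49.1092 = 1.8825
E(R) = R_f + β × MRP = 4.39% + 1.8825 × 3.64% = 11.24%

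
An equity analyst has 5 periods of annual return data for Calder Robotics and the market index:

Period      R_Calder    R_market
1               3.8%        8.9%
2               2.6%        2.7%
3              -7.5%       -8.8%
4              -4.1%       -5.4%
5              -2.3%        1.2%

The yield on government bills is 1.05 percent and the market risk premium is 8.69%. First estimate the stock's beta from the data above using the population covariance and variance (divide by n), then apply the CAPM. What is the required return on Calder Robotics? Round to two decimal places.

6.61%

Mean R_i = (3.8 + 2.6 − 7.5 − 4.1 − 2.3) / 5 = -1.5000%
Mean R_m = (8.9 + 2.7 − 8.8 − 5.4 + 1.2) / 5 = -0.2800%
Σ(R_i − R̄_i)(R_m − R̄_m) = 124.1200  ⇒  Cov = 124.1200 / 5 = 24.8240
Σ(R_m − R̄_m)² = 194.1480  ⇒  Var(R_m) = 194.1480 / 5 = 38.8296
β = Cov / Var(R_m) = 24.8240 / 38.8296 = 0.6393
E(R) = R_f + β × MRP = 1.05% + 0.6393 × 8.69% = 6.61%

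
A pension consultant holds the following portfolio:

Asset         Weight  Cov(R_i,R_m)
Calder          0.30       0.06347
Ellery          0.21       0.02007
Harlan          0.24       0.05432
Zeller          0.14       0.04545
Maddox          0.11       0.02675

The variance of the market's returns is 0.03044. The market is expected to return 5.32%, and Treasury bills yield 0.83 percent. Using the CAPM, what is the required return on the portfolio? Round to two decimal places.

7.56%

β_Calder = 0.06347 / 0.03044 = 2.0851
β_Ellery = 0.02007 / 0.03044 = 0.6593
β_Harlan = 0.05432 / 0.03044 = 1.7845
β_Zeller = 0.04545 / 0.03044 = 1.4931
β_Maddox = 0.02675 / 0.03044 = 0.8788
β_P = Σ w_i β_i = 0.30×2.0851 + 0.21×0.6593 + 0.24×1.7845 + 0.14×1.4931 + 0.11×0.8788 = 1.4980
MRP = 5.32% − 0.83% = 4.49%
E(R_P) = R_f + β_P × MRP = 0.83% + 1.4980 × 4.49% = 7.56%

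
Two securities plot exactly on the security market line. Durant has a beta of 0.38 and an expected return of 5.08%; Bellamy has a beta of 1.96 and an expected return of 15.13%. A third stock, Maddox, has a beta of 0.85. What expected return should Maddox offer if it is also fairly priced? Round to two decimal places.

MRP (SML slope) = (15.13% − 5.08%) / (1.96 − 0.38) = 10.05% / 1.58 = 6.3608%
R_f (intercept) = 5.08% − 0.38 × 6.3608% = 2.6629%
E(R_Maddox) = R_f + β × MRP = 2.6629% + 0.85 × 6.3608% = 8.07%

8.07%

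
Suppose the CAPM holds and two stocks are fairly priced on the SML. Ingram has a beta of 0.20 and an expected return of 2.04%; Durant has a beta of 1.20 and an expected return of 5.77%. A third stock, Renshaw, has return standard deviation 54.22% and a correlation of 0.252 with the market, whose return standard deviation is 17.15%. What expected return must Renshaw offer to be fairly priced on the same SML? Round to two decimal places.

4.27%

MRP = (5.77% − 2.04%) / (1.20 − 0.20) = 3.7300%
R_f = 2.04% − 0.20 × 3.7300% = 1.2940%
β_Renshaw = ρ·σ_i/σ_m = 0.252 × 54.22 / 17.15 = 0.7967
E(R_Renshaw) = R_f + β × MRP = 1.2940% + 0.7967 × 3.7300% = 4.27%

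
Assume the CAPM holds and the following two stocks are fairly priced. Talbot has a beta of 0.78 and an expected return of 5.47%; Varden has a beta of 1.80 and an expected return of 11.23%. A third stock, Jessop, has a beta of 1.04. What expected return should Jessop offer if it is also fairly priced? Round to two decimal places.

MRP (SML slope) = (11.23% − 5.47%) / (1.80 − 0.78) = 5.76% / 1.02 = 5.6471%
R_f (intercept) = 5.47% − 0.78 × 5.6471% = 1.0653%
E(R_Jessop) = R_f + β × MRP = 1.0653% + 1.04 × 5.6471% = 6.94%

6.94%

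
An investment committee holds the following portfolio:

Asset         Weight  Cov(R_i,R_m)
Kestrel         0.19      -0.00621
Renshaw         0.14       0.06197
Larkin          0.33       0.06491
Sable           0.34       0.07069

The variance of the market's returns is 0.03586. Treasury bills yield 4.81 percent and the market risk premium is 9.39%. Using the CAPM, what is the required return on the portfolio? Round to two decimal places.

18.68%

β_Kestrel = -0.00621 / 0.03586 = -0.1732
β_Renshaw = 0.06197 / 0.03586 = 1.7281
β_Larkin = 0.06491 / 0.03586 = 1.8101
β_Sable = 0.07069 / 0.03586 = 1.9713
β_P = Σ w_i β_i = 0.19×-0.1732 + 0.14×1.7281 + 0.33×1.8101 + 0.34×1.9713 = 1.4766
E(R_P) = R_f + β_P × MRP = 4.81% + 1.4766 × 9.39% = 18.68%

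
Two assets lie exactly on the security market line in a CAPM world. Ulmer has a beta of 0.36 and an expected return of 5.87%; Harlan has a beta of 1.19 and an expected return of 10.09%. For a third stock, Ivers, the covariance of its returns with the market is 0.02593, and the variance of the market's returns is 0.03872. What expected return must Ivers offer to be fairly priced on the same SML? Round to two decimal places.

7.44%

MRP = (10.09% − 5.87%) / (1.19 − 0.36) = 5.0843%
R_f = 5.87% − 0.36 × 5.0843% = 4.0397%
β_Ivers = Cov / Var(R_m) = 0.02593 / 0.03872 = 0.6697
E(R_Ivers) = R_f + β × MRP = 4.0397% + 0.6697 × 5.0843% = 7.44%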